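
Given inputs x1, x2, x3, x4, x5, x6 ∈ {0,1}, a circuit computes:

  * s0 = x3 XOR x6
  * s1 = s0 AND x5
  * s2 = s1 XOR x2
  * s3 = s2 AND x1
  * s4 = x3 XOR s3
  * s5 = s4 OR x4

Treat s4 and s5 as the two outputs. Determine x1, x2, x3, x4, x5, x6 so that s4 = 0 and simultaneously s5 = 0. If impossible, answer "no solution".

Check with x1=1 x2=0 x3=0 x4=0 x5=0 x6=0:
s0 = x3 XOR x6 = 0 XOR 0 = 0
s1 = s0 AND x5 = 0 AND 0 = 0
s2 = s1 XOR x2 = 0 XOR 0 = 0
s3 = s2 AND x1 = 0 AND 1 = 0
s4 = x3 XOR s3 = 0 XOR 0 = 0
s5 = s4 OR x4 = 0 OR 0 = 0
So s4 = 0 and s5 = 0.

x1=1 x2=0 x3=0 x4=0 x5=0 x6=0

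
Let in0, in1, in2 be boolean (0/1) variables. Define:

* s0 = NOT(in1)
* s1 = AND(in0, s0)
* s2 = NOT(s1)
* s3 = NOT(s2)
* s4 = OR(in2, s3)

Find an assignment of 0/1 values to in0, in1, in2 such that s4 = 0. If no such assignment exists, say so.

Check with in0=1 in1=1 in2=0:
s0 = NOT(in1) = NOT 1 = 0
s1 = AND(in0, s0) = AND(1, 0) = 0
s2 = NOT(s1) = NOT 0 = 1
s3 = NOT(s2) = NOT 1 = 0
s4 = OR(in2, s3) = OR(0, 0) = 0
So s4 = 0 as required.

in0=1 in1=1 in2=0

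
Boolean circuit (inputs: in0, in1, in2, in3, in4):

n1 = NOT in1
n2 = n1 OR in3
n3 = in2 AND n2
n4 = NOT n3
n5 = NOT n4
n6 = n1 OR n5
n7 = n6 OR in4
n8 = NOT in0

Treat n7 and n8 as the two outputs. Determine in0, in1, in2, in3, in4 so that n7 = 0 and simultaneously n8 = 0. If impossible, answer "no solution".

Check with in0=1, in1=1, in2=1, in3=0, in4=0:
n1 = NOT in1 = NOT 1 = 0
n2 = n1 OR in3 = 0 OR 0 = 0
n3 = in2 AND n2 = 1 AND 0 = 0
n4 = NOT n3 = NOT 0 = 1
n5 = NOT n4 = NOT 1 = 0
n6 = n1 OR n5 = 0 OR 0 = 0
n7 = n6 OR in4 = 0 OR 0 = 0
n8 = NOT in0 = NOT 1 = 0
So n7 = 0 and n8 = 0.

in0=1, in1=1, in2=1, in3=0, in4=0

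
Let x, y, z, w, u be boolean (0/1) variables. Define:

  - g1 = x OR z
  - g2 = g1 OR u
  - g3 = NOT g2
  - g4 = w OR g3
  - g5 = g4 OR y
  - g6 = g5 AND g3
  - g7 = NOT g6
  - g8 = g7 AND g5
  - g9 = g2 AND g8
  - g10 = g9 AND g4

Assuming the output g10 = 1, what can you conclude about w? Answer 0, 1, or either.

1

g10 = g9 AND g4 must be 1, so both g9 = 1 and g4 = 1.
g9 = g2 AND g8 must be 1, so both g2 = 1 and g8 = 1.
Every assignment with g10 = 1 has w = 1; there are 14 such assignment(s).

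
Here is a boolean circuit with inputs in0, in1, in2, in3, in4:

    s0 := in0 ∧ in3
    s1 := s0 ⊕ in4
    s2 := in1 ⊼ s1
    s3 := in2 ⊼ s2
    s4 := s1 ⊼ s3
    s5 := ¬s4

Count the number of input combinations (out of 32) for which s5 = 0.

20

s5 = ¬s4 must be 0, so s4 = 1.
s4 = s1 ⊼ s3 must be 1, so at least one of s1, s3 is 0.
Enumerating the 32 input combinations, 20 give s5 = 0 and 12 give s5 = 1.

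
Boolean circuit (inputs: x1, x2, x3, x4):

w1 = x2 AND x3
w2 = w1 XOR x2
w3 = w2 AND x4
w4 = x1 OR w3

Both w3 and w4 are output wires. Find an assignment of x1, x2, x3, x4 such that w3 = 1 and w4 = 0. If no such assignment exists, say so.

Across all 16 input combinations, none give both w3 = 1 and w4 = 0.

no solution exists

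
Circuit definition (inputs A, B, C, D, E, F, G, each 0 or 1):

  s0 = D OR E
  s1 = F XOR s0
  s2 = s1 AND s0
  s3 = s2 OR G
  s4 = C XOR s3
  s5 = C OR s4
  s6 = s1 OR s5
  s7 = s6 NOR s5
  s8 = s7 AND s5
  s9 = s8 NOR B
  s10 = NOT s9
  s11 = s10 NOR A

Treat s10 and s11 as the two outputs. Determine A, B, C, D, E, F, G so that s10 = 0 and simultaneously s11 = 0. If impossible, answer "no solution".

Check with A=1, B=0, C=1, D=0, E=1, F=1, G=1:
s0 = D OR E = 0 OR 1 = 1
s1 = F XOR s0 = 1 XOR 1 = 0
s2 = s1 AND s0 = 0 AND 1 = 0
s3 = s2 OR G = 0 OR 1 = 1
s4 = C XOR s3 = 1 XOR 1 = 0
s5 = C OR s4 = 1 OR 0 = 1
s6 = s1 OR s5 = 0 OR 1 = 1
s7 = s6 NOR s5 = 1 NOR 1 = 0
s8 = s7 AND s5 = 0 AND 1 = 0
s9 = s8 NOR B = 0 NOR 0 = 1
s10 = NOT s9 = NOT 1 = 0
s11 = s10 NOR A = 0 NOR 1 = 0
So s10 = 0 and s11 = 0.

A=1, B=0, C=1, D=0, E=1, F=1, G=1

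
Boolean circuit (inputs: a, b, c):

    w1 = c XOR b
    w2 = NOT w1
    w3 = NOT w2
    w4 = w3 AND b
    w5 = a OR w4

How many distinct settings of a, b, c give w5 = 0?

3

w5 = a OR w4 must be 0, so both a = 0 and w4 = 0.
w4 = w3 AND b must be 0, so at least one of w3, b is 0.
Satisfying assignments:
  a=0, b=0, c=0
  a=0, b=0, c=1
  a=0, b=1, c=1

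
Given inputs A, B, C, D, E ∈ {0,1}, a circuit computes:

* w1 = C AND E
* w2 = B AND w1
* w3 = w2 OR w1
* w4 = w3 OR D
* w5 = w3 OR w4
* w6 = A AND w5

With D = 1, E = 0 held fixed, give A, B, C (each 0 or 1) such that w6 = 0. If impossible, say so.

w6 = A AND w5 must be 0, so at least one of A, w5 is 0.
Check with D = 1, E = 0 and A=0, B=1, C=0:
w1 = C AND E = 0 AND 0 = 0
w2 = B AND w1 = 1 AND 0 = 0
w3 = w2 OR w1 = 0 OR 0 = 0
w4 = w3 OR D = 0 OR 1 = 1
w5 = w3 OR w4 = 0 OR 1 = 1
w6 = A AND w5 = 0 AND 1 = 0
So w6 = 0.

A=0, B=1, C=0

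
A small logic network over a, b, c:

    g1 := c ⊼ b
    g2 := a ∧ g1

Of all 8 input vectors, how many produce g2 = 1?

g2 = a ∧ g1 must be 1, so both a = 1 and g1 = 1.
g1 = c ⊼ b must be 1, so at least one of c, b is 0.
Satisfying assignments:
  a=1, b=0, c=0
  a=1, b=0, c=1
  a=1, b=1, c=0

3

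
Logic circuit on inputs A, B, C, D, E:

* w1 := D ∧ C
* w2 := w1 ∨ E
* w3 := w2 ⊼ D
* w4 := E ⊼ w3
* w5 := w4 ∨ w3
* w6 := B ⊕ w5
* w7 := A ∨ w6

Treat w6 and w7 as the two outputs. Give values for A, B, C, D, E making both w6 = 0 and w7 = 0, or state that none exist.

A=0, B=1, C=1, D=0, E=0

Check with A=0, B=1, C=1, D=0, E=0:
w1 = D ∧ C = 0 ∧ 1 = 0
w2 = w1 ∨ E = 0 ∨ 0 = 0
w3 = w2 ⊼ D = 0 ⊼ 0 = 1
w4 = E ⊼ w3 = 0 ⊼ 1 = 1
w5 = w4 ∨ w3 = 1 ∨ 1 = 1
w6 = B ⊕ w5 = 1 ⊕ 1 = 0
w7 = A ∨ w6 = 0 ∨ 0 = 0
So w6 = 0 and w7 = 0.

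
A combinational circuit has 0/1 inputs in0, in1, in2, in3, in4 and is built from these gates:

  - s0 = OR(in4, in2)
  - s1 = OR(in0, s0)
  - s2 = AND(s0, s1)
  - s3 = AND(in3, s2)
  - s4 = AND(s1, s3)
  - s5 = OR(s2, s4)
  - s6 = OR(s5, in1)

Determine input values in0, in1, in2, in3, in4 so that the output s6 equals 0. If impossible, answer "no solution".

in0=1, in1=0, in2=0, in3=1, in4=0

s6 = OR(s5, in1) must be 0, so both s5 = 0 and in1 = 0.
s5 = OR(s2, s4) must be 0, so both s2 = 0 and s4 = 0.
Check with in0=1, in1=0, in2=0, in3=1, in4=0:
s0 = OR(in4, in2) = OR(0, 0) = 0
s1 = OR(in0, s0) = OR(1, 0) = 1
s2 = AND(s0, s1) = AND(0, 1) = 0
s3 = AND(in3, s2) = AND(1, 0) = 0
s4 = AND(s1, s3) = AND(1, 0) = 0
s5 = OR(s2, s4) = OR(0, 0) = 0
s6 = OR(s5, in1) = OR(0, 0) = 0
So s6 = 0 as required.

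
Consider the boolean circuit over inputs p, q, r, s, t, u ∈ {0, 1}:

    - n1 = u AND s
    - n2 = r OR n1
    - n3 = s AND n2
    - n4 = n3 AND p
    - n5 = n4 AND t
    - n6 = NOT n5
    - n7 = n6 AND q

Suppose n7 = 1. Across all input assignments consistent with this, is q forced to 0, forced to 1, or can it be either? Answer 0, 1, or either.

n7 = n6 AND q must be 1, so both n6 = 1 and q = 1.
Every assignment with n7 = 1 has q = 1; there are 29 such assignment(s).

1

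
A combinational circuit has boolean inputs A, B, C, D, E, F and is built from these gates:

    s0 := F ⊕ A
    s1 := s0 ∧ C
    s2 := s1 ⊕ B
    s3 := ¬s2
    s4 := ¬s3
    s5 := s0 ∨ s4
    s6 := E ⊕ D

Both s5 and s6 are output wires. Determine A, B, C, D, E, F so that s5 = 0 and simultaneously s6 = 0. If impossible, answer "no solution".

Check with A=0 B=0 C=0 D=1 E=1 F=0:
s0 = F ⊕ A = 0 ⊕ 0 = 0
s1 = s0 ∧ C = 0 ∧ 0 = 0
s2 = s1 ⊕ B = 0 ⊕ 0 = 0
s3 = ¬s2 = ¬0 = 1
s4 = ¬s3 = ¬1 = 0
s5 = s0 ∨ s4 = 0 ∨ 0 = 0
s6 = E ⊕ D = 1 ⊕ 1 = 0
So s5 = 0 and s6 = 0.

A=0 B=0 C=0 D=1 E=1 F=0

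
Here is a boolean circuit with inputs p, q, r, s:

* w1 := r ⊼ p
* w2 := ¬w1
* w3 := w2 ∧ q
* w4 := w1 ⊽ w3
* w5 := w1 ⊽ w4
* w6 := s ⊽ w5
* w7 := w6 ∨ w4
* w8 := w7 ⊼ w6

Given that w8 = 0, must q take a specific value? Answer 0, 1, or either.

either

Both values of q occur among assignments with w8 = 0:
  q=0: p=0, q=0, r=0, s=0
  q=1: p=0, q=1, r=0, s=0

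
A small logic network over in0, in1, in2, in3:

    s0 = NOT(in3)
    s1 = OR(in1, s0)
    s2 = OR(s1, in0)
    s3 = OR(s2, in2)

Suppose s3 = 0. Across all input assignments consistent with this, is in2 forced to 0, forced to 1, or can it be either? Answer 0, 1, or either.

0

s3 = OR(s2, in2) must be 0, so both s2 = 0 and in2 = 0.
Every assignment with s3 = 0 has in2 = 0; there are 1 such assignment(s).
  in0=0, in1=0, in2=0, in3=1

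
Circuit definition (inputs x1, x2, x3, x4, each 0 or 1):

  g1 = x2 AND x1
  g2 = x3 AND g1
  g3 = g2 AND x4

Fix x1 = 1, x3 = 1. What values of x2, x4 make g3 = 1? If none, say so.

g3 = g2 AND x4 must be 1, so both g2 = 1 and x4 = 1.
Check with x1 = 1, x3 = 1 and x2=1, x4=1:
g1 = x2 AND x1 = 1 AND 1 = 1
g2 = x3 AND g1 = 1 AND 1 = 1
g3 = g2 AND x4 = 1 AND 1 = 1
So g3 = 1.

x2=1, x4=1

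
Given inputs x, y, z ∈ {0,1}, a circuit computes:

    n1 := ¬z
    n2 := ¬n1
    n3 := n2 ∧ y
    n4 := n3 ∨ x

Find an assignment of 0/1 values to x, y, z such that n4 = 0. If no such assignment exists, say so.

n4 = n3 ∨ x must be 0, so both n3 = 0 and x = 0.
n3 = n2 ∧ y must be 0, so at least one of n2, y is 0.
Check with x=0, y=0, z=1:
n1 = ¬z = ¬1 = 0
n2 = ¬n1 = ¬0 = 1
n3 = n2 ∧ y = 1 ∧ 0 = 0
n4 = n3 ∨ x = 0 ∨ 0 = 0
So n4 = 0 as required.

x=0, y=0, z=1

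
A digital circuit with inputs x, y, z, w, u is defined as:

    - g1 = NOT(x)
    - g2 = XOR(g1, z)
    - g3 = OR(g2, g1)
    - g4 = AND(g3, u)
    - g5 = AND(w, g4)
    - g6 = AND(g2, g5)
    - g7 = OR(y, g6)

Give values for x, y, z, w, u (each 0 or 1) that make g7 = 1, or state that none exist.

g7 = OR(y, g6) must be 1, so at least one of y, g6 is 1.
Check with x=0, y=1, z=0, w=0, u=1:
g1 = NOT(x) = NOT 0 = 1
g2 = XOR(g1, z) = XOR(1, 0) = 1
g3 = OR(g2, g1) = OR(1, 1) = 1
g4 = AND(g3, u) = AND(1, 1) = 1
g5 = AND(w, g4) = AND(0, 1) = 0
g6 = AND(g2, g5) = AND(1, 0) = 0
g7 = OR(y, g6) = OR(1, 0) = 1
So g7 = 1 as required.

x=0, y=1, z=0, w=0, u=1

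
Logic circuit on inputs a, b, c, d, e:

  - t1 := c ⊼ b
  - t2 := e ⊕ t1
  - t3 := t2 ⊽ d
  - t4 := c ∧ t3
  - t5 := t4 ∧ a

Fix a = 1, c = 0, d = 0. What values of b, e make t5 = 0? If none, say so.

b=0, e=0

Check with a = 1, c = 0, d = 0 and b=0, e=0:
t1 = c ⊼ b = 0 ⊼ 0 = 1
t2 = e ⊕ t1 = 0 ⊕ 1 = 1
t3 = t2 ⊽ d = 1 ⊽ 0 = 0
t4 = c ∧ t3 = 0 ∧ 0 = 0
t5 = t4 ∧ a = 0 ∧ 1 = 0
So t5 = 0.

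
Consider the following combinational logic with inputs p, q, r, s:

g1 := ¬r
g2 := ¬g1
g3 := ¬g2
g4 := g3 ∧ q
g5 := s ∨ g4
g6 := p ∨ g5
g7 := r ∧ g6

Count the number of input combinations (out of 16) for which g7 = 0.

10

g7 = r ∧ g6 must be 0, so at least one of r, g6 is 0.
Enumerating the 16 input combinations, 10 give g7 = 0 and 6 give g7 = 1.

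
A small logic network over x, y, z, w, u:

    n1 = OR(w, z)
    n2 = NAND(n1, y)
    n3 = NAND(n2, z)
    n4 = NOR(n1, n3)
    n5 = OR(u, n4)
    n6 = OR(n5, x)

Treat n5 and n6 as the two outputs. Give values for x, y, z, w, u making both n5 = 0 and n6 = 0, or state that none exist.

x=0, y=0, z=1, w=1, u=0

Check with x=0, y=0, z=1, w=1, u=0:
n1 = OR(w, z) = OR(1, 1) = 1
n2 = NAND(n1, y) = NAND(1, 0) = 1
n3 = NAND(n2, z) = NAND(1, 1) = 0
n4 = NOR(n1, n3) = NOR(1, 0) = 0
n5 = OR(u, n4) = OR(0, 0) = 0
n6 = OR(n5, x) = OR(0, 0) = 0
So n5 = 0 and n6 = 0.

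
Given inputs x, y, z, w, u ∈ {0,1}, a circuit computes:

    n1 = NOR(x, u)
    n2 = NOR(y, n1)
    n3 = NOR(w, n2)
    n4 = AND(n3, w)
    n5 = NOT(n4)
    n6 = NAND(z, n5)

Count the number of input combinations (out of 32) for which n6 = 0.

16

n6 = NAND(z, n5) must be 0, so both z = 1 and n5 = 1.
Enumerating the 32 input combinations, 16 give n6 = 0 and 16 give n6 = 1.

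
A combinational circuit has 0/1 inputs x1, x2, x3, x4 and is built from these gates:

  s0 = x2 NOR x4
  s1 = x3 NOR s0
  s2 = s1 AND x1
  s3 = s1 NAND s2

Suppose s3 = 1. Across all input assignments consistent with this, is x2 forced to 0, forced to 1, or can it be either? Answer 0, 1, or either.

Both values of x2 occur among assignments with s3 = 1:
  x2=0: x1=0, x2=0, x3=0, x4=0
  x2=1: x1=0, x2=1, x3=0, x4=0

either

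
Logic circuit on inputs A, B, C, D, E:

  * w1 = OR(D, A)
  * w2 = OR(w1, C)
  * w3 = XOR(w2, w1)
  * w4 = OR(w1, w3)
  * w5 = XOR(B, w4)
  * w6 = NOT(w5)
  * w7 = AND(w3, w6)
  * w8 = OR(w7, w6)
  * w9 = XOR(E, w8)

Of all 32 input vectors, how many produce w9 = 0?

16

w9 = XOR(E, w8) must be 0, so E and w8 are equal.
Enumerating the 32 input combinations, 16 give w9 = 0 and 16 give w9 = 1.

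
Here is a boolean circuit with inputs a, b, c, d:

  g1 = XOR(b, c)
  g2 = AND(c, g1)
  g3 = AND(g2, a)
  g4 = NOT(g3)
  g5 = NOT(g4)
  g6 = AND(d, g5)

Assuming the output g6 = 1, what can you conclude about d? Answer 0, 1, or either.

g6 = AND(d, g5) must be 1, so both d = 1 and g5 = 1.
Every assignment with g6 = 1 has d = 1; there are 1 such assignment(s).
  a=1, b=0, c=1, d=1

1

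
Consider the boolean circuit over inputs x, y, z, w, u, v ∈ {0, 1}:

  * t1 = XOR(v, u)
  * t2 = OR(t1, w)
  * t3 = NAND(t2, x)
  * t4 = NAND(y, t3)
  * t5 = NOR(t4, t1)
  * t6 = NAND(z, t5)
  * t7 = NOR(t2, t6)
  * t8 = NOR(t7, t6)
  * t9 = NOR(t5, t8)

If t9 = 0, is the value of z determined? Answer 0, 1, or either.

Both values of z occur among assignments with t9 = 0:
  z=0: x=0, y=1, z=0, w=0, u=0, v=0
  z=1: x=0, y=1, z=1, w=0, u=0, v=0

either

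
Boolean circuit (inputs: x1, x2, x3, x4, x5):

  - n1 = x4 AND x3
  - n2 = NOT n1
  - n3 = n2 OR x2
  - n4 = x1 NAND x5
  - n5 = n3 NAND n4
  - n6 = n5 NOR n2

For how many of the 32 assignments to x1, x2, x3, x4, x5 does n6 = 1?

3

n6 = n5 NOR n2 must be 1, so both n5 = 0 and n2 = 0.
n5 = n3 NAND n4 must be 0, so both n3 = 1 and n4 = 1.
n2 = NOT n1 must be 0, so n1 = 1.
Satisfying assignments:
  x1=0, x2=1, x3=1, x4=1, x5=0
  x1=0, x2=1, x3=1, x4=1, x5=1
  x1=1, x2=1, x3=1, x4=1, x5=0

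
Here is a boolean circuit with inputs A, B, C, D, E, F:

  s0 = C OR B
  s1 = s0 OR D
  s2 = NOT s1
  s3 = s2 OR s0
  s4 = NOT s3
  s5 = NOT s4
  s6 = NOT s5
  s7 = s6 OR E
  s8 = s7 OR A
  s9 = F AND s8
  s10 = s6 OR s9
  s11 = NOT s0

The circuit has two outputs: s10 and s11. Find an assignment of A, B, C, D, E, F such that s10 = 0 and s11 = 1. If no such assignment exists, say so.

Check with A=0, B=0, C=0, D=0, E=0, F=1:
s0 = C OR B = 0 OR 0 = 0
s1 = s0 OR D = 0 OR 0 = 0
s2 = NOT s1 = NOT 0 = 1
s3 = s2 OR s0 = 1 OR 0 = 1
s4 = NOT s3 = NOT 1 = 0
s5 = NOT s4 = NOT 0 = 1
s6 = NOT s5 = NOT 1 = 0
s7 = s6 OR E = 0 OR 0 = 0
s8 = s7 OR A = 0 OR 0 = 0
s9 = F AND s8 = 1 AND 0 = 0
s10 = s6 OR s9 = 0 OR 0 = 0
s11 = NOT s0 = NOT 0 = 1
So s10 = 0 and s11 = 1.

A=0, B=0, C=0, D=0, E=0, F=1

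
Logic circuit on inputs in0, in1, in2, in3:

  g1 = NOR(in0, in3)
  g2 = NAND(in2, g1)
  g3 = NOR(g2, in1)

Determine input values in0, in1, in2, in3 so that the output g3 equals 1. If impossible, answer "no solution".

g3 = NOR(g2, in1) must be 1, so both g2 = 0 and in1 = 0.
Check with in0=0, in1=0, in2=1, in3=0:
g1 = NOR(in0, in3) = NOR(0, 0) = 1
g2 = NAND(in2, g1) = NAND(1, 1) = 0
g3 = NOR(g2, in1) = NOR(0, 0) = 1
So g3 = 1 as required.

in0=0, in1=0, in2=1, in3=0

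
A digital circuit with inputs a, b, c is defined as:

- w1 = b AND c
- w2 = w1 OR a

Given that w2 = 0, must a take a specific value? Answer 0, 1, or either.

w2 = w1 OR a must be 0, so both w1 = 0 and a = 0.
w1 = b AND c must be 0, so at least one of b, c is 0.
Every assignment with w2 = 0 has a = 0; there are 3 such assignment(s).
  a=0, b=0, c=0
  a=0, b=0, c=1
  a=0, b=1, c=0

0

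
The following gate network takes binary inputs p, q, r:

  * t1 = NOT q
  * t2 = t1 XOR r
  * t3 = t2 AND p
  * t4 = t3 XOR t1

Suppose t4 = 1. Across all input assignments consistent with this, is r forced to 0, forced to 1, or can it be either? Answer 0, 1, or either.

Both values of r occur among assignments with t4 = 1:
  r=0: p=0, q=0, r=0
  r=1: p=0, q=0, r=1

either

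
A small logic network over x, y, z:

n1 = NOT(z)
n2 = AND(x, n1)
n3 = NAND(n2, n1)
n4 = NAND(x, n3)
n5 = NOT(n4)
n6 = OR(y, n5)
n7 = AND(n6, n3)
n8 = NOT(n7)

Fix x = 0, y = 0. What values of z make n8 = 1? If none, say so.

z=1

n8 = NOT(n7) must be 1, so n7 = 0.
n7 = AND(n6, n3) must be 0, so at least one of n6, n3 is 0.
Check with x = 0, y = 0 and z=1:
n1 = NOT(z) = NOT 1 = 0
n2 = AND(x, n1) = AND(0, 0) = 0
n3 = NAND(n2, n1) = NAND(0, 0) = 1
n4 = NAND(x, n3) = NAND(0, 1) = 1
n5 = NOT(n4) = NOT 1 = 0
n6 = OR(y, n5) = OR(0, 0) = 0
n7 = AND(n6, n3) = AND(0, 1) = 0
n8 = NOT(n7) = NOT 0 = 1
So n8 = 1.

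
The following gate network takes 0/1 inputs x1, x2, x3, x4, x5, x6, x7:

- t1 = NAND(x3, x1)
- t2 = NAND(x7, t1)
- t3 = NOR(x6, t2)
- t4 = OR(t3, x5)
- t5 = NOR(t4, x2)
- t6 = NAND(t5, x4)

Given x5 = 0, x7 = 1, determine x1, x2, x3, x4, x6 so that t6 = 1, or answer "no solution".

t6 = NAND(t5, x4) must be 1, so at least one of t5, x4 is 0.
Check with x5 = 0, x7 = 1 and x1=0, x2=0, x3=0, x4=0, x6=0:
t1 = NAND(x3, x1) = NAND(0, 0) = 1
t2 = NAND(x7, t1) = NAND(1, 1) = 0
t3 = NOR(x6, t2) = NOR(0, 0) = 1
t4 = OR(t3, x5) = OR(1, 0) = 1
t5 = NOR(t4, x2) = NOR(1, 0) = 0
t6 = NAND(t5, x4) = NAND(0, 0) = 1
So t6 = 1.

x1=0, x2=0, x3=0, x4=0, x6=0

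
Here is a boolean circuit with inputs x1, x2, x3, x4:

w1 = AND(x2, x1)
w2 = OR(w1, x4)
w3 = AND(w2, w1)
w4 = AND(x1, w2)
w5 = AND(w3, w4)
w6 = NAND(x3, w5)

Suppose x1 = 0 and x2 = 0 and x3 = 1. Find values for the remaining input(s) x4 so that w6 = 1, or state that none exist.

Check with x1 = 0 and x2 = 0 and x3 = 1 and x4=1:
w1 = AND(x2, x1) = AND(0, 0) = 0
w2 = OR(w1, x4) = OR(0, 1) = 1
w3 = AND(w2, w1) = AND(1, 0) = 0
w4 = AND(x1, w2) = AND(0, 1) = 0
w5 = AND(w3, w4) = AND(0, 0) = 0
w6 = NAND(x3, w5) = NAND(1, 0) = 1
So w6 = 1.

x4=1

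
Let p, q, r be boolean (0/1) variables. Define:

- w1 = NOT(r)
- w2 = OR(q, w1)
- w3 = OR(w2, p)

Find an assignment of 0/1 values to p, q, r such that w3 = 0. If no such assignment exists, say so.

p=0 q=0 r=1

Check with p=0 q=0 r=1:
w1 = NOT(r) = NOT 1 = 0
w2 = OR(q, w1) = OR(0, 0) = 0
w3 = OR(w2, p) = OR(0, 0) = 0
So w3 = 0 as required.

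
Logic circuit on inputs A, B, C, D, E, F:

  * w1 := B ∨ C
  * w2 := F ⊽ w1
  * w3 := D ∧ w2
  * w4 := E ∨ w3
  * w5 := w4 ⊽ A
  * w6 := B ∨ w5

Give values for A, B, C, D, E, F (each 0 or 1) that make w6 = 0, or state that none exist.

w6 = B ∨ w5 must be 0, so both B = 0 and w5 = 0.
w5 = w4 ⊽ A must be 0, so at least one of w4, A is 1.
Check with A=1, B=0, C=1, D=0, E=0, F=0:
w1 = B ∨ C = 0 ∨ 1 = 1
w2 = F ⊽ w1 = 0 ⊽ 1 = 0
w3 = D ∧ w2 = 0 ∧ 0 = 0
w4 = E ∨ w3 = 0 ∨ 0 = 0
w5 = w4 ⊽ A = 0 ⊽ 1 = 0
w6 = B ∨ w5 = 0 ∨ 0 = 0
So w6 = 0 as required.

A=1, B=0, C=1, D=0, E=0, F=0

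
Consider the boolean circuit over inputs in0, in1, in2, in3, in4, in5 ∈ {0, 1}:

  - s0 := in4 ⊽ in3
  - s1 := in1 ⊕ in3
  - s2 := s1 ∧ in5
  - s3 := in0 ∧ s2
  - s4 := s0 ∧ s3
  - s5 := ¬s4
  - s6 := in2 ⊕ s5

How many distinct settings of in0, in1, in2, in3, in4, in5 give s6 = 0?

s6 = in2 ⊕ s5 must be 0, so in2 and s5 are equal.
Enumerating the 64 input combinations, 32 give s6 = 0 and 32 give s6 = 1.

32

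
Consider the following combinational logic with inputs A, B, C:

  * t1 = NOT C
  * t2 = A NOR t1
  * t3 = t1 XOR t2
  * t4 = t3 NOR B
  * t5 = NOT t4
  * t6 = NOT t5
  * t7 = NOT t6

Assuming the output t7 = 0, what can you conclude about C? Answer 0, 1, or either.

1

t7 = NOT t6 must be 0, so t6 = 1.
t6 = NOT t5 must be 1, so t5 = 0.
t5 = NOT t4 must be 0, so t4 = 1.
Every assignment with t7 = 0 has C = 1; there are 1 such assignment(s).
  A=1, B=0, C=1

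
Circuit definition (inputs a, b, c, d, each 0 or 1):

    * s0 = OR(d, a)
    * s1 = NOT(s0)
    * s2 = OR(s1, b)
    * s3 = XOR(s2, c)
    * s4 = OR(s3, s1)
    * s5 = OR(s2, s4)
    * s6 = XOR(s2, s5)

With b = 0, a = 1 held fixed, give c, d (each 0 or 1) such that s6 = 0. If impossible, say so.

c=0, d=1

s6 = XOR(s2, s5) must be 0, so s2 and s5 are equal.
Check with b = 0, a = 1 and c=0, d=1:
s0 = OR(d, a) = OR(1, 1) = 1
s1 = NOT(s0) = NOT 1 = 0
s2 = OR(s1, b) = OR(0, 0) = 0
s3 = XOR(s2, c) = XOR(0, 0) = 0
s4 = OR(s3, s1) = OR(0, 0) = 0
s5 = OR(s2, s4) = OR(0, 0) = 0
s6 = XOR(s2, s5) = XOR(0, 0) = 0
So s6 = 0.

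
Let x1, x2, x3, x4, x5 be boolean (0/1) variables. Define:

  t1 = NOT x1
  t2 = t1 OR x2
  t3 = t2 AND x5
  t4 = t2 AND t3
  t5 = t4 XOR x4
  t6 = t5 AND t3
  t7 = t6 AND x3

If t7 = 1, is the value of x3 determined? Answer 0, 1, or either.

t7 = t6 AND x3 must be 1, so both t6 = 1 and x3 = 1.
Every assignment with t7 = 1 has x3 = 1; there are 3 such assignment(s).
  x1=0, x2=0, x3=1, x4=0, x5=1
  x1=0, x2=1, x3=1, x4=0, x5=1
  x1=1, x2=1, x3=1, x4=0, x5=1

1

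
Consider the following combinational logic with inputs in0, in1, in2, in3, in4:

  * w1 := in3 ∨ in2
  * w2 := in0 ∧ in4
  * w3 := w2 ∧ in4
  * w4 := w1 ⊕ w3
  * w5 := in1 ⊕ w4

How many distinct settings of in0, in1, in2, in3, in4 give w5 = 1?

w5 = in1 ⊕ w4 must be 1, so in1 and w4 differ.
Enumerating the 32 input combinations, 16 give w5 = 1 and 16 give w5 = 0.

16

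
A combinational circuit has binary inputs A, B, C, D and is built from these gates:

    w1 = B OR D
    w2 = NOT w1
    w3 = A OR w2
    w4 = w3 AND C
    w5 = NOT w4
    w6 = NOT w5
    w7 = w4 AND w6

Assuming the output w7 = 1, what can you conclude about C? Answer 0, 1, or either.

1

w7 = w4 AND w6 must be 1, so both w4 = 1 and w6 = 1.
w4 = w3 AND C must be 1, so both w3 = 1 and C = 1.
w6 = NOT w5 must be 1, so w5 = 0.
Every assignment with w7 = 1 has C = 1; there are 5 such assignment(s).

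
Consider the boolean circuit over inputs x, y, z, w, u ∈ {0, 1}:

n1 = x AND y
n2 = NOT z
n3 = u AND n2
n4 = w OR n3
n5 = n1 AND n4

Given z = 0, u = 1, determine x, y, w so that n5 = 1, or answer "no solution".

Check with z = 0, u = 1 and x=1, y=1, w=1:
n1 = x AND y = 1 AND 1 = 1
n2 = NOT z = NOT 0 = 1
n3 = u AND n2 = 1 AND 1 = 1
n4 = w OR n3 = 1 OR 1 = 1
n5 = n1 AND n4 = 1 AND 1 = 1
So n5 = 1.

x=1, y=1, w=1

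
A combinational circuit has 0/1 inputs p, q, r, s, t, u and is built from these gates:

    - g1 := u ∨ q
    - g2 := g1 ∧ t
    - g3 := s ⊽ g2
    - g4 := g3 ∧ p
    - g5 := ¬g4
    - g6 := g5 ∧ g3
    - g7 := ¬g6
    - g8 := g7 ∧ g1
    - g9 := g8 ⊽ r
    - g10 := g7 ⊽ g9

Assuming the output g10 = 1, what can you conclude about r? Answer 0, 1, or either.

1

g10 = g7 ⊽ g9 must be 1, so both g7 = 0 and g9 = 0.
g7 = ¬g6 must be 0, so g6 = 1.
Every assignment with g10 = 1 has r = 1; there are 5 such assignment(s).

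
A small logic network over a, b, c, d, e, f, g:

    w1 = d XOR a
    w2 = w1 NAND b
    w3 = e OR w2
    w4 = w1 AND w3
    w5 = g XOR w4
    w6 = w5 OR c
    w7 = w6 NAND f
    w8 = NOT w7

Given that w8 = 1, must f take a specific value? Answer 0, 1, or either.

w8 = NOT w7 must be 1, so w7 = 0.
w7 = w6 NAND f must be 0, so both w6 = 1 and f = 1.
Every assignment with w8 = 1 has f = 1; there are 48 such assignment(s).

1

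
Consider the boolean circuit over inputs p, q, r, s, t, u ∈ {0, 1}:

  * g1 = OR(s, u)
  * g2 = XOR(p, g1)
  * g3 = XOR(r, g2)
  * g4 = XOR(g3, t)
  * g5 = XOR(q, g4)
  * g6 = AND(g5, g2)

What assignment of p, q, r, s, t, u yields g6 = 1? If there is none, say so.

g6 = AND(g5, g2) must be 1, so both g5 = 1 and g2 = 1.
g5 = XOR(q, g4) must be 1, so q and g4 differ.
Check with p=1 q=0 r=0 s=0 t=0 u=0:
g1 = OR(s, u) = OR(0, 0) = 0
g2 = XOR(p, g1) = XOR(1, 0) = 1
g3 = XOR(r, g2) = XOR(0, 1) = 1
g4 = XOR(g3, t) = XOR(1, 0) = 1
g5 = XOR(q, g4) = XOR(0, 1) = 1
g6 = AND(g5, g2) = AND(1, 1) = 1
So g6 = 1 as required.

p=1 q=0 r=0 s=0 t=0 u=0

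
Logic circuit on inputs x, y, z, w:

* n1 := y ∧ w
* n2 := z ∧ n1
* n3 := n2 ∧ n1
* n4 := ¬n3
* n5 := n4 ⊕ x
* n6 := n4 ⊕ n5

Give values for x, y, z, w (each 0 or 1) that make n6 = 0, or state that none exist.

x=0 y=0 z=1 w=0

n6 = n4 ⊕ n5 must be 0, so n4 and n5 are equal.
Check with x=0 y=0 z=1 w=0:
n1 = y ∧ w = 0 ∧ 0 = 0
n2 = z ∧ n1 = 1 ∧ 0 = 0
n3 = n2 ∧ n1 = 0 ∧ 0 = 0
n4 = ¬n3 = ¬0 = 1
n5 = n4 ⊕ x = 1 ⊕ 0 = 1
n6 = n4 ⊕ n5 = 1 ⊕ 1 = 0
So n6 = 0 as required.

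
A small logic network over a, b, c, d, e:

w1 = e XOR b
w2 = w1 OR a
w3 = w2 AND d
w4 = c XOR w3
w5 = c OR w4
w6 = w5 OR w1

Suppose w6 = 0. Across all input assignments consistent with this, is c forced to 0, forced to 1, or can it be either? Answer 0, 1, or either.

w6 = w5 OR w1 must be 0, so both w5 = 0 and w1 = 0.
w5 = c OR w4 must be 0, so both c = 0 and w4 = 0.
Every assignment with w6 = 0 has c = 0; there are 6 such assignment(s).

0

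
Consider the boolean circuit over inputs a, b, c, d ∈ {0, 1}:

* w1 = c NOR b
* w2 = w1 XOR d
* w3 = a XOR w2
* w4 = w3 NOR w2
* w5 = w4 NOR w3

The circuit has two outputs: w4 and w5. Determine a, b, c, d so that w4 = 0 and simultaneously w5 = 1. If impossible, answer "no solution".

a=1 b=1 c=0 d=1

Check with a=1 b=1 c=0 d=1:
w1 = c NOR b = 0 NOR 1 = 0
w2 = w1 XOR d = 0 XOR 1 = 1
w3 = a XOR w2 = 1 XOR 1 = 0
w4 = w3 NOR w2 = 0 NOR 1 = 0
w5 = w4 NOR w3 = 0 NOR 0 = 1
So w4 = 0 and w5 = 1.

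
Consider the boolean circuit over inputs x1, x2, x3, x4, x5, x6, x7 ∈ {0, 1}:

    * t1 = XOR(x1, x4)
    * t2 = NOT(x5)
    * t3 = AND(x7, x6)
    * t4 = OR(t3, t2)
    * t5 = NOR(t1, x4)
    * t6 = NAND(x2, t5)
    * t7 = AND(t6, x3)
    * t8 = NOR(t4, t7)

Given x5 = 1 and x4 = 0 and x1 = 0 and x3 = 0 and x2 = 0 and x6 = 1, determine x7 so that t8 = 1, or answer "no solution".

x7=0

Check with x5 = 1 and x4 = 0 and x1 = 0 and x3 = 0 and x2 = 0 and x6 = 1 and x7=0:
t1 = XOR(x1, x4) = XOR(0, 0) = 0
t2 = NOT(x5) = NOT 1 = 0
t3 = AND(x7, x6) = AND(0, 1) = 0
t4 = OR(t3, t2) = OR(0, 0) = 0
t5 = NOR(t1, x4) = NOR(0, 0) = 1
t6 = NAND(x2, t5) = NAND(0, 1) = 1
t7 = AND(t6, x3) = AND(1, 0) = 0
t8 = NOR(t4, t7) = NOR(0, 0) = 1
So t8 = 1.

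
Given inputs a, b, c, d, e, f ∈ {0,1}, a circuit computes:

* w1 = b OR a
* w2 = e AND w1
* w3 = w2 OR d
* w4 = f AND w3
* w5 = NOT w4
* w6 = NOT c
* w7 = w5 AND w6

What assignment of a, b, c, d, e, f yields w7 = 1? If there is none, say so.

a=0, b=1, c=0, d=1, e=1, f=0

w7 = w5 AND w6 must be 1, so both w5 = 1 and w6 = 1.
Check with a=0, b=1, c=0, d=1, e=1, f=0:
w1 = b OR a = 1 OR 0 = 1
w2 = e AND w1 = 1 AND 1 = 1
w3 = w2 OR d = 1 OR 1 = 1
w4 = f AND w3 = 0 AND 1 = 0
w5 = NOT w4 = NOT 0 = 1
w6 = NOT c = NOT 0 = 1
w7 = w5 AND w6 = 1 AND 1 = 1
So w7 = 1 as required.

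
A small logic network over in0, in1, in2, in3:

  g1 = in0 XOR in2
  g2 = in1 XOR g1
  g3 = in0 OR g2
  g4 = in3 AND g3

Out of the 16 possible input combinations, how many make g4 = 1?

g4 = in3 AND g3 must be 1, so both in3 = 1 and g3 = 1.
Enumerating the 16 input combinations, 6 give g4 = 1 and 10 give g4 = 0.

6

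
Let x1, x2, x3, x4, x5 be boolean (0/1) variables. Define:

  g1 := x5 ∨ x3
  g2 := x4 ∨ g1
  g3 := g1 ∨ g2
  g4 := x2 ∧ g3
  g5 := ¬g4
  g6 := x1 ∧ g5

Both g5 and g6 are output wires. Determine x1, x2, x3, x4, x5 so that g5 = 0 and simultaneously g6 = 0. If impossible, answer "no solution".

x1=1, x2=1, x3=1, x4=0, x5=0

Check with x1=1, x2=1, x3=1, x4=0, x5=0:
g1 = x5 ∨ x3 = 0 ∨ 1 = 1
g2 = x4 ∨ g1 = 0 ∨ 1 = 1
g3 = g1 ∨ g2 = 1 ∨ 1 = 1
g4 = x2 ∧ g3 = 1 ∧ 1 = 1
g5 = ¬g4 = ¬1 = 0
g6 = x1 ∧ g5 = 1 ∧ 0 = 0
So g5 = 0 and g6 = 0.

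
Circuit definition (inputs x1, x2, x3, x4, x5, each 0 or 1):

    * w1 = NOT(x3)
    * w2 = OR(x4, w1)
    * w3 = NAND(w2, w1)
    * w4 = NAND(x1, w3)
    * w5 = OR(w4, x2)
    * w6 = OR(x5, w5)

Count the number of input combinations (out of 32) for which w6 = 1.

30

w6 = OR(x5, w5) must be 1, so at least one of x5, w5 is 1.
Enumerating the 32 input combinations, 30 give w6 = 1 and 2 give w6 = 0.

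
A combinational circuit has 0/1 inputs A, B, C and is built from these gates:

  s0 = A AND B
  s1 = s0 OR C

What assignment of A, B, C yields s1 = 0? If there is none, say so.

s1 = s0 OR C must be 0, so both s0 = 0 and C = 0.
Check with A=0 B=1 C=0:
s0 = A AND B = 0 AND 1 = 0
s1 = s0 OR C = 0 OR 0 = 0
So s1 = 0 as required.

A=0 B=1 C=0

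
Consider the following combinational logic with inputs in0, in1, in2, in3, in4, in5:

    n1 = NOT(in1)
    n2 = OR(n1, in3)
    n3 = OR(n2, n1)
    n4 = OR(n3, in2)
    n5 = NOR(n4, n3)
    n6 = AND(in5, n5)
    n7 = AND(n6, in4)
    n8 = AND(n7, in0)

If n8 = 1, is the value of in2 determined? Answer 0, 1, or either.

n8 = AND(n7, in0) must be 1, so both n7 = 1 and in0 = 1.
n7 = AND(n6, in4) must be 1, so both n6 = 1 and in4 = 1.
Every assignment with n8 = 1 has in2 = 0; there are 1 such assignment(s).
  in0=1, in1=1, in2=0, in3=0, in4=1, in5=1

0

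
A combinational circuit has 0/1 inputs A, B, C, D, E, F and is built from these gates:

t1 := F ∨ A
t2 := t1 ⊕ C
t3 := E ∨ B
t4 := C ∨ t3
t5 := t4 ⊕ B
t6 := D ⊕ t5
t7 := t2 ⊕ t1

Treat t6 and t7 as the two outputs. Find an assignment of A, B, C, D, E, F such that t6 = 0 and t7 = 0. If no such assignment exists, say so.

A=0 B=1 C=0 D=0 E=0 F=1

Check with A=0 B=1 C=0 D=0 E=0 F=1:
t1 = F ∨ A = 1 ∨ 0 = 1
t2 = t1 ⊕ C = 1 ⊕ 0 = 1
t3 = E ∨ B = 0 ∨ 1 = 1
t4 = C ∨ t3 = 0 ∨ 1 = 1
t5 = t4 ⊕ B = 1 ⊕ 1 = 0
t6 = D ⊕ t5 = 0 ⊕ 0 = 0
t7 = t2 ⊕ t1 = 1 ⊕ 1 = 0
So t6 = 0 and t7 = 0.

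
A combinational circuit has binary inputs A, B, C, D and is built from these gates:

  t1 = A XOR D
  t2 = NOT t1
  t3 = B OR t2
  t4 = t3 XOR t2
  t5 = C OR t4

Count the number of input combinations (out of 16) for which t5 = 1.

t5 = C OR t4 must be 1, so at least one of C, t4 is 1.
Enumerating the 16 input combinations, 10 give t5 = 1 and 6 give t5 = 0.

10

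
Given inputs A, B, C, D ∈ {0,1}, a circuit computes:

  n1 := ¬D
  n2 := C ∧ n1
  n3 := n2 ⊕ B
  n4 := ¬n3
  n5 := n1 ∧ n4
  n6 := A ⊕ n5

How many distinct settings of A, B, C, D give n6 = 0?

8

n6 = A ⊕ n5 must be 0, so A and n5 are equal.
Enumerating the 16 input combinations, 8 give n6 = 0 and 8 give n6 = 1.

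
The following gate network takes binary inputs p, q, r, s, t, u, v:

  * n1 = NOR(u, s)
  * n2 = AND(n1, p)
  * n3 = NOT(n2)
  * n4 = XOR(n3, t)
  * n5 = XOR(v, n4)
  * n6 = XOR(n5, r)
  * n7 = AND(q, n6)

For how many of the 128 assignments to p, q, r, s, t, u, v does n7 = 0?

96

n7 = AND(q, n6) must be 0, so at least one of q, n6 is 0.
Enumerating the 128 input combinations, 96 give n7 = 0 and 32 give n7 = 1.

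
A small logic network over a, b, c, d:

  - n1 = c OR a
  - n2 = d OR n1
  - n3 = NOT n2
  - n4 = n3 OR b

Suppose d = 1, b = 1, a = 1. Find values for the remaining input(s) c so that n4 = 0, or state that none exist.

no solution exists

With d = 1, b = 1, a = 1 fixed, none of the 2 settings of c give n4 = 0.
For example, with c=0:
n1 = c OR a = 0 OR 1 = 1
n2 = d OR n1 = 1 OR 1 = 1
n3 = NOT n2 = NOT 1 = 0
n4 = n3 OR b = 0 OR 1 = 1
giving n4 = 1 ≠ 0.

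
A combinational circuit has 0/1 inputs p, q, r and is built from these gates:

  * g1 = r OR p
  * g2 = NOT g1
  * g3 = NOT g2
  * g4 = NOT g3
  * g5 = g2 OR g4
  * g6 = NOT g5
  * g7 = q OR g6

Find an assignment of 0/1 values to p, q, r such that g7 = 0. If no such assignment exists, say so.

p=0, q=0, r=0

g7 = q OR g6 must be 0, so both q = 0 and g6 = 0.
g6 = NOT g5 must be 0, so g5 = 1.
Check with p=0, q=0, r=0:
g1 = r OR p = 0 OR 0 = 0
g2 = NOT g1 = NOT 0 = 1
g3 = NOT g2 = NOT 1 = 0
g4 = NOT g3 = NOT 0 = 1
g5 = g2 OR g4 = 1 OR 1 = 1
g6 = NOT g5 = NOT 1 = 0
g7 = q OR g6 = 0 OR 0 = 0
So g7 = 0 as required.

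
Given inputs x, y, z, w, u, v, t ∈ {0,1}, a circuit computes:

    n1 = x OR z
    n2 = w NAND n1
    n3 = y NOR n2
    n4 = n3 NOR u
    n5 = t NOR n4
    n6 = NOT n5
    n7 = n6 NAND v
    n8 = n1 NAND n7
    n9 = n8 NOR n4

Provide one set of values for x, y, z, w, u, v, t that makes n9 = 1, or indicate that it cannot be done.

n9 = n8 NOR n4 must be 1, so both n8 = 0 and n4 = 0.
Check with x=1, y=0, z=0, w=1, u=1, v=0, t=0:
n1 = x OR z = 1 OR 0 = 1
n2 = w NAND n1 = 1 NAND 1 = 0
n3 = y NOR n2 = 0 NOR 0 = 1
n4 = n3 NOR u = 1 NOR 1 = 0
n5 = t NOR n4 = 0 NOR 0 = 1
n6 = NOT n5 = NOT 1 = 0
n7 = n6 NAND v = 0 NAND 0 = 1
n8 = n1 NAND n7 = 1 NAND 1 = 0
n9 = n8 NOR n4 = 0 NOR 0 = 1
So n9 = 1 as required.

x=1, y=0, z=0, w=1, u=1, v=0, t=0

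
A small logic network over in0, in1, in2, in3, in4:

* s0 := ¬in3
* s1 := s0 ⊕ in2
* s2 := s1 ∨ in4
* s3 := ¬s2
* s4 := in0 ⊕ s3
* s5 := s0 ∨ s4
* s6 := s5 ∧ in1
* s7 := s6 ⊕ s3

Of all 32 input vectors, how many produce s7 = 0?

18

s7 = s6 ⊕ s3 must be 0, so s6 and s3 are equal.
Enumerating the 32 input combinations, 18 give s7 = 0 and 14 give s7 = 1.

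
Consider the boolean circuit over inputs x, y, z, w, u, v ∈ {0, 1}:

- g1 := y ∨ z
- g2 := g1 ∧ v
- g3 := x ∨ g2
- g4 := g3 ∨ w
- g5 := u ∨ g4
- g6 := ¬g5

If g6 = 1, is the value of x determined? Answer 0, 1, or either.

g6 = ¬g5 must be 1, so g5 = 0.
g5 = u ∨ g4 must be 0, so both u = 0 and g4 = 0.
g4 = g3 ∨ w must be 0, so both g3 = 0 and w = 0.
Every assignment with g6 = 1 has x = 0; there are 5 such assignment(s).

0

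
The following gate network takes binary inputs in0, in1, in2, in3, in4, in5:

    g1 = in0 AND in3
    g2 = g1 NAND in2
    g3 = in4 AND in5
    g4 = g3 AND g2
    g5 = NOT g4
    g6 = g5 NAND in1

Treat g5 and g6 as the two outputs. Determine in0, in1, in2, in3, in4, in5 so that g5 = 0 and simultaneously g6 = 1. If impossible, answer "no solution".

Check with in0=0, in1=1, in2=0, in3=0, in4=1, in5=1:
g1 = in0 AND in3 = 0 AND 0 = 0
g2 = g1 NAND in2 = 0 NAND 0 = 1
g3 = in4 AND in5 = 1 AND 1 = 1
g4 = g3 AND g2 = 1 AND 1 = 1
g5 = NOT g4 = NOT 1 = 0
g6 = g5 NAND in1 = 0 NAND 1 = 1
So g5 = 0 and g6 = 1.

in0=0, in1=1, in2=0, in3=0, in4=1, in5=1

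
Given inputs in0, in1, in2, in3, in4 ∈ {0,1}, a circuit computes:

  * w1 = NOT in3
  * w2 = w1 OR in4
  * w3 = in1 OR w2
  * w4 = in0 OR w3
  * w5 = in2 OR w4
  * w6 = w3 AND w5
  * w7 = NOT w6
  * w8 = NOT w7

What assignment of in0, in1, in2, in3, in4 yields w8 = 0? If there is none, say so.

w8 = NOT w7 must be 0, so w7 = 1.
w7 = NOT w6 must be 1, so w6 = 0.
Check with in0=1, in1=0, in2=0, in3=1, in4=0:
w1 = NOT in3 = NOT 1 = 0
w2 = w1 OR in4 = 0 OR 0 = 0
w3 = in1 OR w2 = 0 OR 0 = 0
w4 = in0 OR w3 = 1 OR 0 = 1
w5 = in2 OR w4 = 0 OR 1 = 1
w6 = w3 AND w5 = 0 AND 1 = 0
w7 = NOT w6 = NOT 0 = 1
w8 = NOT w7 = NOT 1 = 0
So w8 = 0 as required.

in0=1, in1=0, in2=0, in3=1, in4=0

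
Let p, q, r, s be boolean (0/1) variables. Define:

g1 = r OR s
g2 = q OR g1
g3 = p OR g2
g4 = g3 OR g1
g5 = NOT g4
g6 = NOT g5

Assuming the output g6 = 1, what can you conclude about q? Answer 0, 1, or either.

Both values of q occur among assignments with g6 = 1:
  q=0: p=0, q=0, r=0, s=1
  q=1: p=0, q=1, r=0, s=0

either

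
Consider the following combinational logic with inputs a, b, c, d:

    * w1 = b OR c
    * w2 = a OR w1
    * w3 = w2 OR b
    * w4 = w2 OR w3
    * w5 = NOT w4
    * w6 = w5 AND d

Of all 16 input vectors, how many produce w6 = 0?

w6 = w5 AND d must be 0, so at least one of w5, d is 0.
Enumerating the 16 input combinations, 15 give w6 = 0 and 1 give w6 = 1.

15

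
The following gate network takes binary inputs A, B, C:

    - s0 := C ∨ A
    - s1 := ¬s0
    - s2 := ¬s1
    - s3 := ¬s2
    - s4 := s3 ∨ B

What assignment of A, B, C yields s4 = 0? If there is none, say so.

Check with A=0, B=0, C=1:
s0 = C ∨ A = 1 ∨ 0 = 1
s1 = ¬s0 = ¬1 = 0
s2 = ¬s1 = ¬0 = 1
s3 = ¬s2 = ¬1 = 0
s4 = s3 ∨ B = 0 ∨ 0 = 0
So s4 = 0 as required.

A=0, B=0, C=1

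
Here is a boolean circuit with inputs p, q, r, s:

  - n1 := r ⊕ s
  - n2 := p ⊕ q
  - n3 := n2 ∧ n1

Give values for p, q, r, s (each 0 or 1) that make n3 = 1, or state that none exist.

n3 = n2 ∧ n1 must be 1, so both n2 = 1 and n1 = 1.
Check with p=1 q=0 r=1 s=0:
n1 = r ⊕ s = 1 ⊕ 0 = 1
n2 = p ⊕ q = 1 ⊕ 0 = 1
n3 = n2 ∧ n1 = 1 ∧ 1 = 1
So n3 = 1 as required.

p=1 q=0 r=1 s=0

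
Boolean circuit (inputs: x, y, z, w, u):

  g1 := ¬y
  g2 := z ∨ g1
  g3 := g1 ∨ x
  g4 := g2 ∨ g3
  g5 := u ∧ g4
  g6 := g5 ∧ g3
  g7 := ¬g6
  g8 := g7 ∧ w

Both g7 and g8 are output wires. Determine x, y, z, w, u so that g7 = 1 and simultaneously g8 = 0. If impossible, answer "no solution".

Check with x=0, y=0, z=1, w=0, u=0:
g1 = ¬y = ¬0 = 1
g2 = z ∨ g1 = 1 ∨ 1 = 1
g3 = g1 ∨ x = 1 ∨ 0 = 1
g4 = g2 ∨ g3 = 1 ∨ 1 = 1
g5 = u ∧ g4 = 0 ∧ 1 = 0
g6 = g5 ∧ g3 = 0 ∧ 1 = 0
g7 = ¬g6 = ¬0 = 1
g8 = g7 ∧ w = 1 ∧ 0 = 0
So g7 = 1 and g8 = 0.

x=0, y=0, z=1, w=0, u=0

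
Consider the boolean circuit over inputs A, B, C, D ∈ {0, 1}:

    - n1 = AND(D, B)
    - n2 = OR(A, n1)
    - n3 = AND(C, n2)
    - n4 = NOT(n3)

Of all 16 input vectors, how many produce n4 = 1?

11

n4 = NOT(n3) must be 1, so n3 = 0.
n3 = AND(C, n2) must be 0, so at least one of C, n2 is 0.
Enumerating the 16 input combinations, 11 give n4 = 1 and 5 give n4 = 0.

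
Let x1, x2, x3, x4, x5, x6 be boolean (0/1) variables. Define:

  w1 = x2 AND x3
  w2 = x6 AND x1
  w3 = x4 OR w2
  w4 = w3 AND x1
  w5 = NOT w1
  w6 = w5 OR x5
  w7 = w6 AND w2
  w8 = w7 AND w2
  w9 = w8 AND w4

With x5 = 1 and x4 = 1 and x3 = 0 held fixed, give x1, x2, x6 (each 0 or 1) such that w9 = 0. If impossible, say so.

x1=0, x2=0, x6=0

Check with x5 = 1 and x4 = 1 and x3 = 0 and x1=0, x2=0, x6=0:
w1 = x2 AND x3 = 0 AND 0 = 0
w2 = x6 AND x1 = 0 AND 0 = 0
w3 = x4 OR w2 = 1 OR 0 = 1
w4 = w3 AND x1 = 1 AND 0 = 0
w5 = NOT w1 = NOT 0 = 1
w6 = w5 OR x5 = 1 OR 1 = 1
w7 = w6 AND w2 = 1 AND 0 = 0
w8 = w7 AND w2 = 0 AND 0 = 0
w9 = w8 AND w4 = 0 AND 0 = 0
So w9 = 0.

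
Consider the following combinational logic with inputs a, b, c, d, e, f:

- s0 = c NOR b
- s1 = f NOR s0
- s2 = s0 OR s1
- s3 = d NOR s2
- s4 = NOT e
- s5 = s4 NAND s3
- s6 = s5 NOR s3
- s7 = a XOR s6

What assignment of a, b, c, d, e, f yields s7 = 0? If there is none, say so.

a=0, b=1, c=1, d=0, e=1, f=1

s7 = a XOR s6 must be 0, so a and s6 are equal.
Check with a=0, b=1, c=1, d=0, e=1, f=1:
s0 = c NOR b = 1 NOR 1 = 0
s1 = f NOR s0 = 1 NOR 0 = 0
s2 = s0 OR s1 = 0 OR 0 = 0
s3 = d NOR s2 = 0 NOR 0 = 1
s4 = NOT e = NOT 1 = 0
s5 = s4 NAND s3 = 0 NAND 1 = 1
s6 = s5 NOR s3 = 1 NOR 1 = 0
s7 = a XOR s6 = 0 XOR 0 = 0
So s7 = 0 as required.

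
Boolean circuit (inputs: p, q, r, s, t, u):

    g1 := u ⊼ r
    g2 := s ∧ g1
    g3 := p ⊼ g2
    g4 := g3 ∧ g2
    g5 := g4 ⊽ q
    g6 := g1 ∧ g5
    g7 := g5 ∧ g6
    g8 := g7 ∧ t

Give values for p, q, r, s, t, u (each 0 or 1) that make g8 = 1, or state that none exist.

g8 = g7 ∧ t must be 1, so both g7 = 1 and t = 1.
g7 = g5 ∧ g6 must be 1, so both g5 = 1 and g6 = 1.
Check with p=1, q=0, r=0, s=1, t=1, u=1:
g1 = u ⊼ r = 1 ⊼ 0 = 1
g2 = s ∧ g1 = 1 ∧ 1 = 1
g3 = p ⊼ g2 = 1 ⊼ 1 = 0
g4 = g3 ∧ g2 = 0 ∧ 1 = 0
g5 = g4 ⊽ q = 0 ⊽ 0 = 1
g6 = g1 ∧ g5 = 1 ∧ 1 = 1
g7 = g5 ∧ g6 = 1 ∧ 1 = 1
g8 = g7 ∧ t = 1 ∧ 1 = 1
So g8 = 1 as required.

p=1, q=0, r=0, s=1, t=1, u=1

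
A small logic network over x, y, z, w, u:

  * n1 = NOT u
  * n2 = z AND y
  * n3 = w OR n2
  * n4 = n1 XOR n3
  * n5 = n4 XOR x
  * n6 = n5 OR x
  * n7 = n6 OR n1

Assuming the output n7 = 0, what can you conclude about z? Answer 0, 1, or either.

either

Both values of z occur among assignments with n7 = 0:
  z=0: x=0, y=0, z=0, w=0, u=1
  z=1: x=0, y=0, z=1, w=0, u=1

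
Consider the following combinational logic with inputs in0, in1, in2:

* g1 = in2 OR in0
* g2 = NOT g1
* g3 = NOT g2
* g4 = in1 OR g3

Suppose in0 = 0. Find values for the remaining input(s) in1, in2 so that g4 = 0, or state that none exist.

g4 = in1 OR g3 must be 0, so both in1 = 0 and g3 = 0.
Check with in0 = 0 and in1=0, in2=0:
g1 = in2 OR in0 = 0 OR 0 = 0
g2 = NOT g1 = NOT 0 = 1
g3 = NOT g2 = NOT 1 = 0
g4 = in1 OR g3 = 0 OR 0 = 0
So g4 = 0.

in1=0 in2=0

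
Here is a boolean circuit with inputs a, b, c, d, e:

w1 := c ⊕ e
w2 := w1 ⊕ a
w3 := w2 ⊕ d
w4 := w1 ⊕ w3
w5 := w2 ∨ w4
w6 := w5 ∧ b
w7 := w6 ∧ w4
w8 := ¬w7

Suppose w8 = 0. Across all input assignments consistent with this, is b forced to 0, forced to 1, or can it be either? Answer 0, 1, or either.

w8 = ¬w7 must be 0, so w7 = 1.
Every assignment with w8 = 0 has b = 1; there are 8 such assignment(s).

1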